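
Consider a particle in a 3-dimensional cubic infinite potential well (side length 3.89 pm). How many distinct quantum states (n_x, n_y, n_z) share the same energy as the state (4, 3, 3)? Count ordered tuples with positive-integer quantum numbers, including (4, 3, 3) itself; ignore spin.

The level has n_x² + n_y² + n_z² = 34. The ordered positive-integer solutions are (3, 3, 4), (3, 4, 3), (4, 3, 3).
That gives 3 states.

degeneracy = 3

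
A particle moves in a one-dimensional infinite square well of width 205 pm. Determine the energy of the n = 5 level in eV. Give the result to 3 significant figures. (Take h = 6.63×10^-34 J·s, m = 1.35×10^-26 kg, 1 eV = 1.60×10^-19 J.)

For an infinite well E_n = n²h²/(8mL²), so E_1 = h²/(8mL²) = (6.63×10^-34)²/(8·1.35×10^-26·(2.05×10^-10 m)²) = 9.685×10^-23 J.
Then E_5 = 5²·E_1 = 25·9.685×10^-23 J = 2.421×10^-21 J.
Converting, E_5 = 2.421×10^-21 J / (1.60×10^-19 J/eV) = 0.0151 eV.

E_5 = 0.0151 eV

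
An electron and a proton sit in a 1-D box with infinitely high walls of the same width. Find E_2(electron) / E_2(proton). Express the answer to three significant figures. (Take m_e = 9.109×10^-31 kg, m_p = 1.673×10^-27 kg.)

E_n ∝ 1/m at fixed n and L, so the ratio is m_p/m_e = 1.673×10^-27/9.109×10^-31 = 1.84×10^3.

1.84×10^3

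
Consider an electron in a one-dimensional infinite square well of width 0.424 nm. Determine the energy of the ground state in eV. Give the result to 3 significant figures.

For an infinite well E_n = n²h²/(8m_eL²), so E_1 = h²/(8m_eL²) = (6.626×10^-34)²/(8·9.109×10^-31·(4.24×10^-10 m)²) = 3.351×10^-19 J.
Converting, E_1 = 3.351×10^-19 J / (1.602×10^-19 J/eV) = 2.09 eV.

E_1 = 2.09 eV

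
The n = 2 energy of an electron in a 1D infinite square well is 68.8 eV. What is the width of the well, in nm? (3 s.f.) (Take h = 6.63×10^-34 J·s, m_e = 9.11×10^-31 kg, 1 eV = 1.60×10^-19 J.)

From E_n = n²h²/(8m_eL²), L = n·h/√(8m_eE_n).
E_2 = 68.8 eV = 1.101×10^-17 J, so L = 2·6.63×10^-34/√(8·9.11×10^-31·1.101×10^-17) = 1.48×10^-10 m = 0.148 nm.

L = 0.148 nm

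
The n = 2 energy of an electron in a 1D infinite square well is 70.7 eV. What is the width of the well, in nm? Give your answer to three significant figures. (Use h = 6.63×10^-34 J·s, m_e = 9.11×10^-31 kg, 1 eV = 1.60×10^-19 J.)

From E_n = n²h²/(8m_eL²), L = n·h/√(8m_eE_n).
E_2 = 70.7 eV = 1.131×10^-17 J, so L = 2·6.63×10^-34/√(8·9.11×10^-31·1.131×10^-17) = 1.46×10^-10 m = 0.146 nm.

L = 0.146 nm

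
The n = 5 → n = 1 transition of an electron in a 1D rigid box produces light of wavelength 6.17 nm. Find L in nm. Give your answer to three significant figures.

L = 0.212 nm

The photon carries ΔE = hc/λ = 6.626×10^-34·2.998×10^8/6.17×10^-9 m = 3.220×10^-17 J.
Since ΔE = (5² − 1²)E_1, E_1 = 1.342×10^-18 J, and L = h/√(8m_eE_1) = 2.12×10^-10 m = 0.212 nm.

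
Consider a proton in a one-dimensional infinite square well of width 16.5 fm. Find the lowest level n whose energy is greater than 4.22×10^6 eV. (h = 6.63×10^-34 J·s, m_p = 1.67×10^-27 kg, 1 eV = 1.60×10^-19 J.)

n = 3

E_1 = h²/(8m_pL²) = 1.209×10^-13 J = 7.556×10^5 eV.
Need n² > 4.22×10^6/7.556×10^5 = 5.585, i.e. n > 2.363.
The smallest integer satisfying this is n = 3.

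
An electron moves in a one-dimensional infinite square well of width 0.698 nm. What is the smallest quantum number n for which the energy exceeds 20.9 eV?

n = 6

E_1 = h²/(8m_eL²) = 1.237×10^-19 J = 0.7722 eV.
Need n² > 20.9/0.7722 = 27.07, i.e. n > 5.203.
The smallest integer satisfying this is n = 6.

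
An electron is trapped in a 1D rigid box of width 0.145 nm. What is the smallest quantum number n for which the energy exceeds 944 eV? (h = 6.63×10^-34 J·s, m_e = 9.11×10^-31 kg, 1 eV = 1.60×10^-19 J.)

E_1 = h²/(8m_eL²) = 2.869×10^-18 J = 17.93 eV.
Need n² > 944/17.93 = 52.65, i.e. n > 7.256.
The smallest integer satisfying this is n = 8.

n = 8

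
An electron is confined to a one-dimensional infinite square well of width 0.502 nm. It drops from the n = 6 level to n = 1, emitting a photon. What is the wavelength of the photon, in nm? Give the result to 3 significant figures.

λ = 23.7 nm

E_1 = h²/(8m_eL²) = 2.391×10^-19 J, so ΔE = (6² − 1²)E_1 = 8.368×10^-18 J.
λ = hc/ΔE = (6.626×10^-34·2.998×10^8)/8.368×10^-18 = 2.37×10^-8 m = 23.7 nm.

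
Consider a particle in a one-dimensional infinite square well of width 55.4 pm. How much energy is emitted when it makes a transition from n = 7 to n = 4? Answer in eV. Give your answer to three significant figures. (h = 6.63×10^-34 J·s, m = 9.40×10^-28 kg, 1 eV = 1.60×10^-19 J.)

E_1 = h²/(8mL²) = 1.905×10^-20 J.
|ΔE| = |7² − 4²|·E_1 = 33·1.905×10^-20 J = 6.287×10^-19 J = 3.93 eV.

|ΔE| = 3.93 eV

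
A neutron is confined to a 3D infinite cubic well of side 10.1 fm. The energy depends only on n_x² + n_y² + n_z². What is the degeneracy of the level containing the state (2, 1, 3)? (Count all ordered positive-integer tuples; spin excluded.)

degeneracy = 6

The level has n_x² + n_y² + n_z² = 14. The ordered positive-integer solutions are (1, 2, 3), (1, 3, 2), (2, 1, 3), (2, 3, 1), (3, 1, 2), (3, 2, 1).
That gives 6 states.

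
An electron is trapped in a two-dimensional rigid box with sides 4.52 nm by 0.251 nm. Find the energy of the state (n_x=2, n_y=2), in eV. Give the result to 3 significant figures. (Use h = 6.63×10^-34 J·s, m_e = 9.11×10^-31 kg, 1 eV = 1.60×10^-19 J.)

For a 2D rectangular well E = (h²/8m_e)·Σ n_i²/L_i² = (6.63×10^-34)²/(8·9.11×10^-31) · [2²/(4.52 nm)² + 2²/(0.251 nm)²].
Evaluating gives E = 3.841×10^-18 J = 24.0 eV.

E = 24.0 eV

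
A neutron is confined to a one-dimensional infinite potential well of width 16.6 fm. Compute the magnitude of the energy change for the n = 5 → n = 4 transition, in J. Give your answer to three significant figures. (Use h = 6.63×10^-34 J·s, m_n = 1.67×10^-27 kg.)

|ΔE| = 1.07×10^-12 J

E_1 = h²/(8m_nL²) = 1.194×10^-13 J.
|ΔE| = |5² − 4²|·E_1 = 9·1.194×10^-13 J = 1.07×10^-12 J.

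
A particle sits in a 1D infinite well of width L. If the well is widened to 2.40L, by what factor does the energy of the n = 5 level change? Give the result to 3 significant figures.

0.174

E_n ∝ 1/L², so the energy scales by 1/2.40² = 0.174.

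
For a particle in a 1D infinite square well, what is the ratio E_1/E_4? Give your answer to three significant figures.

0.0625

E_n ∝ n², so E_1/E_4 = 1²/4² = 1/16 = 0.0625.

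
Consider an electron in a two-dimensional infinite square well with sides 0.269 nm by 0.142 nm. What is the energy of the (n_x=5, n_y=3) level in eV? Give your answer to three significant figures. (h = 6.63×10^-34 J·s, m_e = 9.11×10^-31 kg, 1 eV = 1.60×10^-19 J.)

For a 2D rectangular well E = (h²/8m_e)·Σ n_i²/L_i² = (6.63×10^-34)²/(8·9.11×10^-31) · [5²/(0.269 nm)² + 3²/(0.142 nm)²].
Evaluating gives E = 4.776×10^-17 J = 298 eV.

E = 298 eV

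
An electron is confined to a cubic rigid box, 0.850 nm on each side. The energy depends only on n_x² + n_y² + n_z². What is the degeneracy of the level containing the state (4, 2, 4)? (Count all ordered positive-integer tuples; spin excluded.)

degeneracy = 3

The level has n_x² + n_y² + n_z² = 36. The ordered positive-integer solutions are (2, 4, 4), (4, 2, 4), (4, 4, 2).
That gives 3 states.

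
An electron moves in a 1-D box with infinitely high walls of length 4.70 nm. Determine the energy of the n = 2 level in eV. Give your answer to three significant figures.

For an infinite well E_n = n²h²/(8m_eL²), so E_1 = h²/(8m_eL²) = (6.626×10^-34)²/(8·9.109×10^-31·(4.70×10^-9 m)²) = 2.727×10^-21 J.
Then E_2 = 2²·E_1 = 4·2.727×10^-21 J = 1.091×10^-20 J.
Converting, E_2 = 1.091×10^-20 J / (1.602×10^-19 J/eV) = 0.0681 eV.

E_2 = 0.0681 eV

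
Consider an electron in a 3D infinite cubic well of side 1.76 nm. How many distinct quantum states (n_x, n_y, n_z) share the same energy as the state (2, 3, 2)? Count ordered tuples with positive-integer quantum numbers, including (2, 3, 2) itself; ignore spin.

The level has n_x² + n_y² + n_z² = 17. The ordered positive-integer solutions are (2, 2, 3), (2, 3, 2), (3, 2, 2).
That gives 3 states.

degeneracy = 3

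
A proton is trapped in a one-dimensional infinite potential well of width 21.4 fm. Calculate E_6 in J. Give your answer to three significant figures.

For an infinite well E_n = n²h²/(8m_pL²), so E_1 = h²/(8m_pL²) = (6.626×10^-34)²/(8·1.673×10^-27·(2.14×10^-14 m)²) = 7.163×10^-14 J.
Then E_6 = 6²·E_1 = 36·7.163×10^-14 J = 2.58×10^-12 J.

E_6 = 2.58×10^-12 J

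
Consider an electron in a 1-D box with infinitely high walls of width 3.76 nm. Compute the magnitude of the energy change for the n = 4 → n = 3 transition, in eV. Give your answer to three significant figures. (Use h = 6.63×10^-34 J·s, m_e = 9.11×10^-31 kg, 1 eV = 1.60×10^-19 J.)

E_1 = h²/(8m_eL²) = 4.266×10^-21 J.
|ΔE| = |4² − 3²|·E_1 = 7·4.266×10^-21 J = 2.986×10^-20 J = 0.187 eV.

|ΔE| = 0.187 eV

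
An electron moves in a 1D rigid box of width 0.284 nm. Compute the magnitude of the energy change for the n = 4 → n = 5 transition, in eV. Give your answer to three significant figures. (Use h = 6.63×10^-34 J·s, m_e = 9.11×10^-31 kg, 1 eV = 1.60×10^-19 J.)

E_1 = h²/(8m_eL²) = 7.478×10^-19 J.
|ΔE| = |4² − 5²|·E_1 = 9·7.478×10^-19 J = 6.730×10^-18 J = 42.1 eV.

|ΔE| = 42.1 eV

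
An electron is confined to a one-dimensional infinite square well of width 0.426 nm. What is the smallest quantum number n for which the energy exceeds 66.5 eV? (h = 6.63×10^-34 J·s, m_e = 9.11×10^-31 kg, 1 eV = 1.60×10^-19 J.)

E_1 = h²/(8m_eL²) = 3.324×10^-19 J = 2.078 eV.
Need n² > 66.5/2.078 = 32.00, i.e. n > 5.657.
The smallest integer satisfying this is n = 6.

n = 6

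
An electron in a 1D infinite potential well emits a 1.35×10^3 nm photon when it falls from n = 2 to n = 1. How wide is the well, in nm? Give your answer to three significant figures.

The photon carries ΔE = hc/λ = 6.626×10^-34·2.998×10^8/1.35×10^-6 m = 1.471×10^-19 J.
Since ΔE = (2² − 1²)E_1, E_1 = 4.903×10^-20 J, and L = h/√(8m_eE_1) = 1.11×10^-9 m = 1.11 nm.

L = 1.11 nm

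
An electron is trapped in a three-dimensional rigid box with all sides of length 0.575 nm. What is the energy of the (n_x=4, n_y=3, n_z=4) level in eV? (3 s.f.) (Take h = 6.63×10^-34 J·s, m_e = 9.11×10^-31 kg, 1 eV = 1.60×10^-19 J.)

For a 3D rectangular well E = (h²/8m_e)·Σ n_i²/L_i² = (6.63×10^-34)²/(8·9.11×10^-31) · [4²/(0.575 nm)² + 3²/(0.575 nm)² + 4²/(0.575 nm)²].
Evaluating gives E = 7.479×10^-18 J = 46.7 eV.

E = 46.7 eV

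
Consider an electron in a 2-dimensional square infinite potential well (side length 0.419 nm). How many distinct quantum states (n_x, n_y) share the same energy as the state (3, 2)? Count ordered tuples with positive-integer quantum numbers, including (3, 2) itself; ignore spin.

degeneracy = 2

The level has n_x² + n_y² = 13. The ordered positive-integer solutions are (2, 3), (3, 2).
That gives 2 states.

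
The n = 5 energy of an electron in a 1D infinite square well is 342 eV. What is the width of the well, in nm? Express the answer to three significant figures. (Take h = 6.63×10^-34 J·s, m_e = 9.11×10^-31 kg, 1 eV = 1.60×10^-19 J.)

From E_n = n²h²/(8m_eL²), L = n·h/√(8m_eE_n).
E_5 = 342 eV = 5.472×10^-17 J, so L = 5·6.63×10^-34/√(8·9.11×10^-31·5.472×10^-17) = 1.66×10^-10 m = 0.166 nm.

L = 0.166 nm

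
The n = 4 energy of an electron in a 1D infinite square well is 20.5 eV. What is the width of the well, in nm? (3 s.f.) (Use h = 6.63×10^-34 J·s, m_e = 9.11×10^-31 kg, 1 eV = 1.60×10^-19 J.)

From E_n = n²h²/(8m_eL²), L = n·h/√(8m_eE_n).
E_4 = 20.5 eV = 3.280×10^-18 J, so L = 4·6.63×10^-34/√(8·9.11×10^-31·3.280×10^-18) = 5.42×10^-10 m = 0.542 nm.

L = 0.542 nm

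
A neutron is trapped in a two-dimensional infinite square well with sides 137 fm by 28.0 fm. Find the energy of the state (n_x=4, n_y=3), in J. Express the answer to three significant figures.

E = 4.04×10^-13 J

For a 2D rectangular well E = (h²/8m_n)·Σ n_i²/L_i² = (6.626×10^-34)²/(8·1.675×10^-27) · [4²/(137 fm)² + 3²/(28.0 fm)²].
Evaluating gives E = 4.04×10^-13 J.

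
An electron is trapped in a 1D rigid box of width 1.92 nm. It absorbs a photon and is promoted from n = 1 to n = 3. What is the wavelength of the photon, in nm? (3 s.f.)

E_1 = h²/(8m_eL²) = 1.634×10^-20 J, so ΔE = (3² − 1²)E_1 = 1.307×10^-19 J.
λ = hc/ΔE = (6.626×10^-34·2.998×10^8)/1.307×10^-19 = 1.52×10^-6 m = 1.52×10^3 nm.

λ = 1.52×10^3 nm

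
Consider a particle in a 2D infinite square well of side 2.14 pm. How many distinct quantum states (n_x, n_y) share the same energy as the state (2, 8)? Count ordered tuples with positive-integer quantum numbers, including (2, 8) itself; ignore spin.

degeneracy = 2

The level has n_x² + n_y² = 68. The ordered positive-integer solutions are (2, 8), (8, 2).
That gives 2 states.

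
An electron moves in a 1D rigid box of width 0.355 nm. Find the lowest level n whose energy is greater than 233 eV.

E_1 = h²/(8m_eL²) = 4.781×10^-19 J = 2.984 eV.
Need n² > 233/2.984 = 78.08, i.e. n > 8.836.
The smallest integer satisfying this is n = 9.

n = 9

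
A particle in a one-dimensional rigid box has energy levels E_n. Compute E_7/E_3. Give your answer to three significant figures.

E_n ∝ n², so E_7/E_3 = 7²/3² = 49/9 = 5.44.

5.44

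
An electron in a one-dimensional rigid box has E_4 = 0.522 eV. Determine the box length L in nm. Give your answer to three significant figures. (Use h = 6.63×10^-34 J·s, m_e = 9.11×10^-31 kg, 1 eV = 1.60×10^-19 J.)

From E_n = n²h²/(8m_eL²), L = n·h/√(8m_eE_n).
E_4 = 0.522 eV = 8.352×10^-20 J, so L = 4·6.63×10^-34/√(8·9.11×10^-31·8.352×10^-20) = 3.40×10^-9 m = 3.40 nm.

L = 3.40 nm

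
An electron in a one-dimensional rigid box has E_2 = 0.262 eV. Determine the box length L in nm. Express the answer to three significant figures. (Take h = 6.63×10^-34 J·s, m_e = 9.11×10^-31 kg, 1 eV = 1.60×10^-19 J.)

L = 2.40 nm

From E_n = n²h²/(8m_eL²), L = n·h/√(8m_eE_n).
E_2 = 0.262 eV = 4.192×10^-20 J, so L = 2·6.63×10^-34/√(8·9.11×10^-31·4.192×10^-20) = 2.40×10^-9 m = 2.40 nm.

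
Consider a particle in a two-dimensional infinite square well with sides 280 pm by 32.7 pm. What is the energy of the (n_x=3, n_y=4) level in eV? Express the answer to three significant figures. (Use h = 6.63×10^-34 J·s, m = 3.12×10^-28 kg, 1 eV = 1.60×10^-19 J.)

E = 16.6 eV

For a 2D rectangular well E = (h²/8m)·Σ n_i²/L_i² = (6.63×10^-34)²/(8·3.12×10^-28) · [3²/(280 pm)² + 4²/(32.7 pm)²].
Evaluating gives E = 2.655×10^-18 J = 16.6 eV.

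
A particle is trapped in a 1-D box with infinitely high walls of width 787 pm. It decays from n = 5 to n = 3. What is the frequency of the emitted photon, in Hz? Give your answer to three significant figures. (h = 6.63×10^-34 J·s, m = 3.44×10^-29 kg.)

f = 6.22×10^13 Hz

E_1 = h²/(8mL²) = 2.579×10^-21 J and ΔE = (5² − 3²)E_1 = 4.126×10^-20 J.
f = ΔE/h = 4.126×10^-20/6.63×10^-34 = 6.22×10^13 Hz.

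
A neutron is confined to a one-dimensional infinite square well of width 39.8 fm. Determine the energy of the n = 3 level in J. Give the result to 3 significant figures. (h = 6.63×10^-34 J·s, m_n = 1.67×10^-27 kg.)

E_3 = 1.87×10^-13 J

For an infinite well E_n = n²h²/(8m_nL²), so E_1 = h²/(8m_nL²) = (6.63×10^-34)²/(8·1.67×10^-27·(3.98×10^-14 m)²) = 2.077×10^-14 J.
Then E_3 = 3²·E_1 = 9·2.077×10^-14 J = 1.87×10^-13 J.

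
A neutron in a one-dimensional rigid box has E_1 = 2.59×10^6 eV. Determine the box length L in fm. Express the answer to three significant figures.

From E_n = n²h²/(8m_nL²), L = n·h/√(8m_nE_n).
E_1 = 2.59×10^6 eV = 4.149×10^-13 J, so L = 1·6.626×10^-34/√(8·1.675×10^-27·4.149×10^-13) = 8.89×10^-15 m = 8.89 fm.

L = 8.89 fm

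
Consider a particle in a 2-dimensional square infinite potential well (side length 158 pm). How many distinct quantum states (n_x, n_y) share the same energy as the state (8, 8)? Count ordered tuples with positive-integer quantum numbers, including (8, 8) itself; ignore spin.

The level has n_x² + n_y² = 128. The ordered positive-integer solutions are (8, 8).
That gives 1 state.

degeneracy = 1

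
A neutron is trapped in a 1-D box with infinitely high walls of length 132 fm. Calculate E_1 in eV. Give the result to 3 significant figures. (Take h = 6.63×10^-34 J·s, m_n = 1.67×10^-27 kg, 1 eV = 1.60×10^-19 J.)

E_1 = 1.18×10^4 eV

For an infinite well E_n = n²h²/(8m_nL²), so E_1 = h²/(8m_nL²) = (6.63×10^-34)²/(8·1.67×10^-27·(1.32×10^-13 m)²) = 1.888×10^-15 J.
Converting, E_1 = 1.888×10^-15 J / (1.60×10^-19 J/eV) = 1.18×10^4 eV.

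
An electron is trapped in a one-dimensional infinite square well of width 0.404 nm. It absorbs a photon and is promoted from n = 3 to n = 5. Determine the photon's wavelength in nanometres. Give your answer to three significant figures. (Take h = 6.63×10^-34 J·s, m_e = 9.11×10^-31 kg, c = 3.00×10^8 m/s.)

λ = 33.6 nm

E_1 = h²/(8m_eL²) = 3.695×10^-19 J, so ΔE = (5² − 3²)E_1 = 5.912×10^-18 J.
λ = hc/ΔE = (6.63×10^-34·3.00×10^8)/5.912×10^-18 = 3.36×10^-8 m = 33.6 nm.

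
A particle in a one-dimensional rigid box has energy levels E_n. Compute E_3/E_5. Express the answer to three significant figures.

0.360

E_n ∝ n², so E_3/E_5 = 3²/5² = 9/25 = 0.360.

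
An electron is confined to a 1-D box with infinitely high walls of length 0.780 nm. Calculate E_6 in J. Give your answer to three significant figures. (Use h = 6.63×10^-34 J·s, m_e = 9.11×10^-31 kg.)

E_6 = 3.57×10^-18 J

For an infinite well E_n = n²h²/(8m_eL²), so E_1 = h²/(8m_eL²) = (6.63×10^-34)²/(8·9.11×10^-31·(7.80×10^-10 m)²) = 9.914×10^-20 J.
Then E_6 = 6²·E_1 = 36·9.914×10^-20 J = 3.57×10^-18 J.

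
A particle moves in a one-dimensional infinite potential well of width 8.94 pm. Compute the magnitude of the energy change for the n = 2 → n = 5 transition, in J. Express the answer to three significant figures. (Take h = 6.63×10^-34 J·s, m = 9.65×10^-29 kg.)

E_1 = h²/(8mL²) = 7.124×10^-18 J.
|ΔE| = |2² − 5²|·E_1 = 21·7.124×10^-18 J = 1.50×10^-16 J.

|ΔE| = 1.50×10^-16 J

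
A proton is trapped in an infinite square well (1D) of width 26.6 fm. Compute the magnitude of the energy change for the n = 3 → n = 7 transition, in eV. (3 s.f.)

|ΔE| = 1.16×10^7 eV

E_1 = h²/(8m_pL²) = 4.636×10^-14 J.
|ΔE| = |3² − 7²|·E_1 = 40·4.636×10^-14 J = 1.854×10^-12 J = 1.16×10^7 eV.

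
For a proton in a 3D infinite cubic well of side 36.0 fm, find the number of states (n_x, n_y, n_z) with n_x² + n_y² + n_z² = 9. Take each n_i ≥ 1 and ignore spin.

The level has n_x² + n_y² + n_z² = 9. The ordered positive-integer solutions are (1, 2, 2), (2, 1, 2), (2, 2, 1).
That gives 3 states.

degeneracy = 3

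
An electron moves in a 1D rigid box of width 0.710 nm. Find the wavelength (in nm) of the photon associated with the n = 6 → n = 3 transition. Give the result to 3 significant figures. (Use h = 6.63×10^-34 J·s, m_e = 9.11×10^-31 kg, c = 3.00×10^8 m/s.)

E_1 = h²/(8m_eL²) = 1.196×10^-19 J, so ΔE = (6² − 3²)E_1 = 3.229×10^-18 J.
λ = hc/ΔE = (6.63×10^-34·3.00×10^8)/3.229×10^-18 = 6.16×10^-8 m = 61.6 nm.

λ = 61.6 nm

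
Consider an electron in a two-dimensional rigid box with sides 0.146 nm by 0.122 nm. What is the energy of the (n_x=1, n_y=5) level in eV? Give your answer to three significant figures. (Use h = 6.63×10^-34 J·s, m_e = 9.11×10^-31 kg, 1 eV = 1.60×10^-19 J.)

For a 2D rectangular well E = (h²/8m_e)·Σ n_i²/L_i² = (6.63×10^-34)²/(8·9.11×10^-31) · [1²/(0.146 nm)² + 5²/(0.122 nm)²].
Evaluating gives E = 1.041×10^-16 J = 651 eV.

E = 651 eV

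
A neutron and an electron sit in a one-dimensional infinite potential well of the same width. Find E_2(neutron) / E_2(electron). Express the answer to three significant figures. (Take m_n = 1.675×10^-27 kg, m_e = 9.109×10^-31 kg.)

5.44×10^-4

E_n ∝ 1/m at fixed n and L, so the ratio is m_e/m_n = 9.109×10^-31/1.675×10^-27 = 5.44×10^-4.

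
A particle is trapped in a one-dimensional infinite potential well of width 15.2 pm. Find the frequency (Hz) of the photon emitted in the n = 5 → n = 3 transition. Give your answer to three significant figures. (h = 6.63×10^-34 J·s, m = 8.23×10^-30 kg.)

f = 6.97×10^17 Hz

E_1 = h²/(8mL²) = 2.890×10^-17 J and ΔE = (5² − 3²)E_1 = 4.624×10^-16 J.
f = ΔE/h = 4.624×10^-16/6.63×10^-34 = 6.97×10^17 Hz.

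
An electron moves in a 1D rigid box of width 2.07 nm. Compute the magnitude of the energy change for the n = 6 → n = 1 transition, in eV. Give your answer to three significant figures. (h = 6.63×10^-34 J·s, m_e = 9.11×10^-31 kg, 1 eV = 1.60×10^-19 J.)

E_1 = h²/(8m_eL²) = 1.408×10^-20 J.
|ΔE| = |6² − 1²|·E_1 = 35·1.408×10^-20 J = 4.928×10^-19 J = 3.08 eV.

|ΔE| = 3.08 eV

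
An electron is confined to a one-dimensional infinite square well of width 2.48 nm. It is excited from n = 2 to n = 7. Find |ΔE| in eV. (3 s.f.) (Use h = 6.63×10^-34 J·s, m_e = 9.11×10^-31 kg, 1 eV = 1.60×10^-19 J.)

E_1 = h²/(8m_eL²) = 9.807×10^-21 J.
|ΔE| = |2² − 7²|·E_1 = 45·9.807×10^-21 J = 4.413×10^-19 J = 2.76 eV.

|ΔE| = 2.76 eV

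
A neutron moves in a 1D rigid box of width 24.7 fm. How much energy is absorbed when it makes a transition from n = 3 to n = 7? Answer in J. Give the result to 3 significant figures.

|ΔE| = 2.15×10^-12 J

E_1 = h²/(8m_nL²) = 5.370×10^-14 J.
|ΔE| = |3² − 7²|·E_1 = 40·5.370×10^-14 J = 2.15×10^-12 J.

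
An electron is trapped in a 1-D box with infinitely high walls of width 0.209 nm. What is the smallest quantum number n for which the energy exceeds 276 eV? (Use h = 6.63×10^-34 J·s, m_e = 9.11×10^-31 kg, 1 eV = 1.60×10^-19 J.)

n = 6

E_1 = h²/(8m_eL²) = 1.381×10^-18 J = 8.631 eV.
Need n² > 276/8.631 = 31.98, i.e. n > 5.655.
The smallest integer satisfying this is n = 6.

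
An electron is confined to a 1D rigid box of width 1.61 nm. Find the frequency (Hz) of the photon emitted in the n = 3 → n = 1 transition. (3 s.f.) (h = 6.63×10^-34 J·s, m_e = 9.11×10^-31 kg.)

f = 2.81×10^14 Hz

E_1 = h²/(8m_eL²) = 2.327×10^-20 J and ΔE = (3² − 1²)E_1 = 1.862×10^-19 J.
f = ΔE/h = 1.862×10^-19/6.63×10^-34 = 2.81×10^14 Hz.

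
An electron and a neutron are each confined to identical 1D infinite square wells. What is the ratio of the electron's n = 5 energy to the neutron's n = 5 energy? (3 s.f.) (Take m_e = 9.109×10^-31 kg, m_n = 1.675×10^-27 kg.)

E_n ∝ 1/m at fixed n and L, so the ratio is m_n/m_e = 1.675×10^-27/9.109×10^-31 = 1.84×10^3.

1.84×10^3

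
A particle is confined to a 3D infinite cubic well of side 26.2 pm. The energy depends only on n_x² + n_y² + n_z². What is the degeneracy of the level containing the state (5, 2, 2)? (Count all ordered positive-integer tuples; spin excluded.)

degeneracy = 6

The level has n_x² + n_y² + n_z² = 33. The ordered positive-integer solutions are (1, 4, 4), (2, 2, 5), (2, 5, 2), (4, 1, 4), (4, 4, 1), (5, 2, 2).
That gives 6 states.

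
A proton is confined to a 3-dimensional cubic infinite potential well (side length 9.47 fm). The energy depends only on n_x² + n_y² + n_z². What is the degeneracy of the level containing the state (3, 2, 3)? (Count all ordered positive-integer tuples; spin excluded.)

degeneracy = 3

The level has n_x² + n_y² + n_z² = 22. The ordered positive-integer solutions are (2, 3, 3), (3, 2, 3), (3, 3, 2).
That gives 3 states.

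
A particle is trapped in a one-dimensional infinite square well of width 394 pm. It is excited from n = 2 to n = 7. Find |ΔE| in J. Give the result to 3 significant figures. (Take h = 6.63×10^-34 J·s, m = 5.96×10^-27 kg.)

|ΔE| = 2.67×10^-21 J

E_1 = h²/(8mL²) = 5.939×10^-23 J.
|ΔE| = |2² − 7²|·E_1 = 45·5.939×10^-23 J = 2.67×10^-21 J.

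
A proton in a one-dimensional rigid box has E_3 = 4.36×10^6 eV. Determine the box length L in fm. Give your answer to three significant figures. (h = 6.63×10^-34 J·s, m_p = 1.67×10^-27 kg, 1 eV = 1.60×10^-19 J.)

L = 20.6 fm

From E_n = n²h²/(8m_pL²), L = n·h/√(8m_pE_n).
E_3 = 4.36×10^6 eV = 6.976×10^-13 J, so L = 3·6.63×10^-34/√(8·1.67×10^-27·6.976×10^-13) = 2.06×10^-14 m = 20.6 fm.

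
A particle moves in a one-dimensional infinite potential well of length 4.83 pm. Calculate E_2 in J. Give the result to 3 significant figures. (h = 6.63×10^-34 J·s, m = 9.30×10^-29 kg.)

For an infinite well E_n = n²h²/(8mL²), so E_1 = h²/(8mL²) = (6.63×10^-34)²/(8·9.30×10^-29·(4.83×10^-12 m)²) = 2.533×10^-17 J.
Then E_2 = 2²·E_1 = 4·2.533×10^-17 J = 1.01×10^-16 J.

E_2 = 1.01×10^-16 J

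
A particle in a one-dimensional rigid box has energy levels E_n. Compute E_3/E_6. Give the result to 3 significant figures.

E_n ∝ n², so E_3/E_6 = 3²/6² = 9/36 = 0.250.

0.250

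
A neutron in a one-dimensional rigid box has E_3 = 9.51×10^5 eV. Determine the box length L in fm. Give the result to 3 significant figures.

From E_n = n²h²/(8m_nL²), L = n·h/√(8m_nE_n).
E_3 = 9.51×10^5 eV = 1.524×10^-13 J, so L = 3·6.626×10^-34/√(8·1.675×10^-27·1.524×10^-13) = 4.40×10^-14 m = 44.0 fm.

L = 44.0 fm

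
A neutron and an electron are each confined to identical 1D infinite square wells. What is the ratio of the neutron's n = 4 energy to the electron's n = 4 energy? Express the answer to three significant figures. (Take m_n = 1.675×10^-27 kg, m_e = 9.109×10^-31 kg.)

E_n ∝ 1/m at fixed n and L, so the ratio is m_e/m_n = 9.109×10^-31/1.675×10^-27 = 5.44×10^-4.

5.44×10^-4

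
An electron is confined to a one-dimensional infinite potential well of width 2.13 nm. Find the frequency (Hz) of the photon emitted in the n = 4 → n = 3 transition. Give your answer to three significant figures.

f = 1.40×10^14 Hz

E_1 = h²/(8m_eL²) = 1.328×10^-20 J and ΔE = (4² − 3²)E_1 = 9.296×10^-20 J.
f = ΔE/h = 9.296×10^-20/6.626×10^-34 = 1.40×10^14 Hz.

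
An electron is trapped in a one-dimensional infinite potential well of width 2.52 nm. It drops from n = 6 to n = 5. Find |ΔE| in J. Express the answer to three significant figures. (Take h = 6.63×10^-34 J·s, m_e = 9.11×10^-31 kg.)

E_1 = h²/(8m_eL²) = 9.498×10^-21 J.
|ΔE| = |6² − 5²|·E_1 = 11·9.498×10^-21 J = 1.04×10^-19 J.

|ΔE| = 1.04×10^-19 J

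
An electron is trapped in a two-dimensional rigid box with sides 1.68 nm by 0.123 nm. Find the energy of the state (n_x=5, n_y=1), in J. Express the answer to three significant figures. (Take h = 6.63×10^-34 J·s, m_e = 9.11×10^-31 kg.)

E = 4.52×10^-18 J

For a 2D rectangular well E = (h²/8m_e)·Σ n_i²/L_i² = (6.63×10^-34)²/(8·9.11×10^-31) · [5²/(1.68 nm)² + 1²/(0.123 nm)²].
Evaluating gives E = 4.52×10^-18 J.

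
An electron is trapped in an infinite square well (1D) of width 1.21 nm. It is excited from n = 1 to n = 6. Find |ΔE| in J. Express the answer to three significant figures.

E_1 = h²/(8m_eL²) = 4.115×10^-20 J.
|ΔE| = |1² − 6²|·E_1 = 35·4.115×10^-20 J = 1.44×10^-18 J.

|ΔE| = 1.44×10^-18 J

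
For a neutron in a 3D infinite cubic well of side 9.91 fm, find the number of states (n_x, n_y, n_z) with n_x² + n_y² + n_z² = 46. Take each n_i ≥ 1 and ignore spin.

The level has n_x² + n_y² + n_z² = 46. The ordered positive-integer solutions are (1, 3, 6), (1, 6, 3), (3, 1, 6), (3, 6, 1), (6, 1, 3), (6, 3, 1).
That gives 6 states.

degeneracy = 6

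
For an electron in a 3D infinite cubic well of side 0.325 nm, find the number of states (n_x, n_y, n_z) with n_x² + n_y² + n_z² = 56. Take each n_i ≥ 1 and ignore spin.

The level has n_x² + n_y² + n_z² = 56. The ordered positive-integer solutions are (2, 4, 6), (2, 6, 4), (4, 2, 6), (4, 6, 2), (6, 2, 4), (6, 4, 2).
That gives 6 states.

degeneracy = 6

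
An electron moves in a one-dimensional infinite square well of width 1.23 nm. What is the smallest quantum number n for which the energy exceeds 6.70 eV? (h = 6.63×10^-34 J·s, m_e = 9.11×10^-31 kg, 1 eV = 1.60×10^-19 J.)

E_1 = h²/(8m_eL²) = 3.987×10^-20 J = 0.2492 eV.
Need n² > 6.70/0.2492 = 26.89, i.e. n > 5.186.
The smallest integer satisfying this is n = 6.

n = 6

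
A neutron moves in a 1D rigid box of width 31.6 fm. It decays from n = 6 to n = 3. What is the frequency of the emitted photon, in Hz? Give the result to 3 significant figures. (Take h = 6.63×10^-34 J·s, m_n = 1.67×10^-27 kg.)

f = 1.34×10^21 Hz

E_1 = h²/(8m_nL²) = 3.295×10^-14 J and ΔE = (6² − 3²)E_1 = 8.897×10^-13 J.
f = ΔE/h = 8.897×10^-13/6.63×10^-34 = 1.34×10^21 Hz.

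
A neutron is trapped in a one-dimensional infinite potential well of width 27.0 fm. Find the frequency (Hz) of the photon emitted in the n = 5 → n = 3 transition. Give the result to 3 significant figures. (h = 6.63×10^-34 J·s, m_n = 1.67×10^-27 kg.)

f = 1.09×10^21 Hz

E_1 = h²/(8m_nL²) = 4.513×10^-14 J and ΔE = (5² − 3²)E_1 = 7.221×10^-13 J.
f = ΔE/h = 7.221×10^-13/6.63×10^-34 = 1.09×10^21 Hz.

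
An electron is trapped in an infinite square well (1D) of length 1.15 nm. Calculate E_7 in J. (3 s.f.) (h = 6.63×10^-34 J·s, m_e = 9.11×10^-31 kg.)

For an infinite well E_n = n²h²/(8m_eL²), so E_1 = h²/(8m_eL²) = (6.63×10^-34)²/(8·9.11×10^-31·(1.15×10^-9 m)²) = 4.561×10^-20 J.
Then E_7 = 7²·E_1 = 49·4.561×10^-20 J = 2.23×10^-18 J.

E_7 = 2.23×10^-18 J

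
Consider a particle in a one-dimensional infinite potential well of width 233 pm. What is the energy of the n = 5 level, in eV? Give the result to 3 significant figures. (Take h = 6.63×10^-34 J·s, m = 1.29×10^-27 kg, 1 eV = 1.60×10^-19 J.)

For an infinite well E_n = n²h²/(8mL²), so E_1 = h²/(8mL²) = (6.63×10^-34)²/(8·1.29×10^-27·(2.33×10^-10 m)²) = 7.846×10^-22 J.
Then E_5 = 5²·E_1 = 25·7.846×10^-22 J = 1.961×10^-20 J.
Converting, E_5 = 1.961×10^-20 J / (1.60×10^-19 J/eV) = 0.123 eV.

E_5 = 0.123 eV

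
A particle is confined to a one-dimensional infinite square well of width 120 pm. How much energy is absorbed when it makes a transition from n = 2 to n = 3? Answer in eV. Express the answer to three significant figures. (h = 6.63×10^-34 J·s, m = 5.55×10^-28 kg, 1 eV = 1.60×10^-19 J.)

E_1 = h²/(8mL²) = 6.875×10^-21 J.
|ΔE| = |2² − 3²|·E_1 = 5·6.875×10^-21 J = 3.437×10^-20 J = 0.215 eV.

|ΔE| = 0.215 eV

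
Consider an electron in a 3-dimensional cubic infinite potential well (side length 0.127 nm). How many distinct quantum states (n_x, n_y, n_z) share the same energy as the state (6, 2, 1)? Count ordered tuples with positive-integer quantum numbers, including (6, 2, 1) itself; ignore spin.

The level has n_x² + n_y² + n_z² = 41. The ordered positive-integer solutions are (1, 2, 6), (1, 6, 2), (2, 1, 6), (2, 6, 1), (3, 4, 4), (4, 3, 4), (4, 4, 3), (6, 1, 2), (6, 2, 1).
That gives 9 states.

degeneracy = 9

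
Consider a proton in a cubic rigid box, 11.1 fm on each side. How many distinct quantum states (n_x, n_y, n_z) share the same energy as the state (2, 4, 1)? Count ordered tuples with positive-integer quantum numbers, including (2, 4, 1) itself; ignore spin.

degeneracy = 6

The level has n_x² + n_y² + n_z² = 21. The ordered positive-integer solutions are (1, 2, 4), (1, 4, 2), (2, 1, 4), (2, 4, 1), (4, 1, 2), (4, 2, 1).
That gives 6 states.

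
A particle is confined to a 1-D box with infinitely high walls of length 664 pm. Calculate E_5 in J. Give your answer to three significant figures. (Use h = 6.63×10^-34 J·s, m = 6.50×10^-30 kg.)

For an infinite well E_n = n²h²/(8mL²), so E_1 = h²/(8mL²) = (6.63×10^-34)²/(8·6.50×10^-30·(6.64×10^-10 m)²) = 1.917×10^-20 J.
Then E_5 = 5²·E_1 = 25·1.917×10^-20 J = 4.79×10^-19 J.

E_5 = 4.79×10^-19 J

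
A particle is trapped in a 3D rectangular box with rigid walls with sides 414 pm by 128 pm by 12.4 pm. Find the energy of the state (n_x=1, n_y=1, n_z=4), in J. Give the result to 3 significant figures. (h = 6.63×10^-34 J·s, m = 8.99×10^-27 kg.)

E = 6.36×10^-19 J

For a 3D rectangular well E = (h²/8m)·Σ n_i²/L_i² = (6.63×10^-34)²/(8·8.99×10^-27) · [1²/(414 pm)² + 1²/(128 pm)² + 4²/(12.4 pm)²].
Evaluating gives E = 6.36×10^-19 J.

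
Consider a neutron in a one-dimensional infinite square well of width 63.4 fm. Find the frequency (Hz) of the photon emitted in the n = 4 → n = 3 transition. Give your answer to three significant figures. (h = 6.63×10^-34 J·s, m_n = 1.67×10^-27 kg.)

E_1 = h²/(8m_nL²) = 8.185×10^-15 J and ΔE = (4² − 3²)E_1 = 5.729×10^-14 J.
f = ΔE/h = 5.729×10^-14/6.63×10^-34 = 8.64×10^19 Hz.

f = 8.64×10^19 Hz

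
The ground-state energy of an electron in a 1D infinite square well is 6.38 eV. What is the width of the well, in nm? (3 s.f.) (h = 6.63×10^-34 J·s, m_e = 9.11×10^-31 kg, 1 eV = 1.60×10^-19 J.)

From E_n = n²h²/(8m_eL²), L = n·h/√(8m_eE_n).
E_1 = 6.38 eV = 1.021×10^-18 J, so L = 1·6.63×10^-34/√(8·9.11×10^-31·1.021×10^-18) = 2.43×10^-10 m = 0.243 nm.

L = 0.243 nm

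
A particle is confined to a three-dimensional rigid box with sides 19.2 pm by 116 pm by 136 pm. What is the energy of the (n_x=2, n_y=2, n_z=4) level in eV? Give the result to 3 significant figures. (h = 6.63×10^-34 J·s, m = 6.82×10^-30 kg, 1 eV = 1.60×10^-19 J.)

For a 3D rectangular well E = (h²/8m)·Σ n_i²/L_i² = (6.63×10^-34)²/(8·6.82×10^-30) · [2²/(19.2 pm)² + 2²/(116 pm)² + 4²/(136 pm)²].
Evaluating gives E = 9.678×10^-17 J = 605 eV.

E = 605 eV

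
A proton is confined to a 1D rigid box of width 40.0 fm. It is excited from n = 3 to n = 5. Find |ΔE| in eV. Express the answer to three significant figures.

E_1 = h²/(8m_pL²) = 2.050×10^-14 J.
|ΔE| = |3² − 5²|·E_1 = 16·2.050×10^-14 J = 3.280×10^-13 J = 2.05×10^6 eV.

|ΔE| = 2.05×10^6 eV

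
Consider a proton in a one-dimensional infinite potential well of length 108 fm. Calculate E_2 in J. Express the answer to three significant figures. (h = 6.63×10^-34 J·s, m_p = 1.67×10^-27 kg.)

For an infinite well E_n = n²h²/(8m_pL²), so E_1 = h²/(8m_pL²) = (6.63×10^-34)²/(8·1.67×10^-27·(1.08×10^-13 m)²) = 2.821×10^-15 J.
Then E_2 = 2²·E_1 = 4·2.821×10^-15 J = 1.13×10^-14 J.

E_2 = 1.13×10^-14 J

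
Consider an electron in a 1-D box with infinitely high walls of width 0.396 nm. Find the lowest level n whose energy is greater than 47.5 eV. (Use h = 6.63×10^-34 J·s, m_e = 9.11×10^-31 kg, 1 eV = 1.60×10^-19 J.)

E_1 = h²/(8m_eL²) = 3.846×10^-19 J = 2.404 eV.
Need n² > 47.5/2.404 = 19.76, i.e. n > 4.445.
The smallest integer satisfying this is n = 5.

n = 5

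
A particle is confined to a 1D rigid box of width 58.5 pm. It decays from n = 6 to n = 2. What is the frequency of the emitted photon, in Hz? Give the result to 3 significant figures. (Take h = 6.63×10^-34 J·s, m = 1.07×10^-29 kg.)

f = 7.24×10^16 Hz

E_1 = h²/(8mL²) = 1.501×10^-18 J and ΔE = (6² − 2²)E_1 = 4.803×10^-17 J.
f = ΔE/h = 4.803×10^-17/6.63×10^-34 = 7.24×10^16 Hz.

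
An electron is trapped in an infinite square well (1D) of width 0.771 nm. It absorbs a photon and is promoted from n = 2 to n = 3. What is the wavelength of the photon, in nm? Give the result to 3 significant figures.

E_1 = h²/(8m_eL²) = 1.014×10^-19 J, so ΔE = (3² − 2²)E_1 = 5.070×10^-19 J.
λ = hc/ΔE = (6.626×10^-34·2.998×10^8)/5.070×10^-19 = 3.92×10^-7 m = 392 nm.

λ = 392 nm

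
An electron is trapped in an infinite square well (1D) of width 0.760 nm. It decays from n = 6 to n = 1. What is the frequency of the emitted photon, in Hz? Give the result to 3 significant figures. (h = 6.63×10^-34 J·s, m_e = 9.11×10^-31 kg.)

f = 5.51×10^15 Hz

E_1 = h²/(8m_eL²) = 1.044×10^-19 J and ΔE = (6² − 1²)E_1 = 3.654×10^-18 J.
f = ΔE/h = 3.654×10^-18/6.63×10^-34 = 5.51×10^15 Hz.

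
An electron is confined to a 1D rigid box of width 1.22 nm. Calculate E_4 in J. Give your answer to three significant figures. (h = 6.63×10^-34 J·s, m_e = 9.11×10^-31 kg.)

For an infinite well E_n = n²h²/(8m_eL²), so E_1 = h²/(8m_eL²) = (6.63×10^-34)²/(8·9.11×10^-31·(1.22×10^-9 m)²) = 4.052×10^-20 J.
Then E_4 = 4²·E_1 = 16·4.052×10^-20 J = 6.48×10^-19 J.

E_4 = 6.48×10^-19 J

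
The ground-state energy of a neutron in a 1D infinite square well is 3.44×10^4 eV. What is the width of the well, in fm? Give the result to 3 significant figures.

L = 77.1 fm

From E_n = n²h²/(8m_nL²), L = n·h/√(8m_nE_n).
E_1 = 3.44×10^4 eV = 5.511×10^-15 J, so L = 1·6.626×10^-34/√(8·1.675×10^-27·5.511×10^-15) = 7.71×10^-14 m = 77.1 fm.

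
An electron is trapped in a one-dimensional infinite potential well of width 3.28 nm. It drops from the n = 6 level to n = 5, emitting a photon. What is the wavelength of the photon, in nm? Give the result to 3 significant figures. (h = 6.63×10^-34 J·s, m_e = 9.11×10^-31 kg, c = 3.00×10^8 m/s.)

E_1 = h²/(8m_eL²) = 5.606×10^-21 J, so ΔE = (6² − 5²)E_1 = 6.167×10^-20 J.
λ = hc/ΔE = (6.63×10^-34·3.00×10^8)/6.167×10^-20 = 3.23×10^-6 m = 3.23×10^3 nm.

λ = 3.23×10^3 nm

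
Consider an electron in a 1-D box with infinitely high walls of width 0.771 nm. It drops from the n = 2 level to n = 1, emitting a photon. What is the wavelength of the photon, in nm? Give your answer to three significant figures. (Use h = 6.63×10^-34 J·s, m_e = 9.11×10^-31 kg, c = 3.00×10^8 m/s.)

E_1 = h²/(8m_eL²) = 1.015×10^-19 J, so ΔE = (2² − 1²)E_1 = 3.045×10^-19 J.
λ = hc/ΔE = (6.63×10^-34·3.00×10^8)/3.045×10^-19 = 6.53×10^-7 m = 653 nm.

λ = 653 nm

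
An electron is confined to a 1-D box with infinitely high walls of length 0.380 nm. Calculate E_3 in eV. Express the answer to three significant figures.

E_3 = 23.4 eV

For an infinite well E_n = n²h²/(8m_eL²), so E_1 = h²/(8m_eL²) = (6.626×10^-34)²/(8·9.109×10^-31·(3.80×10^-10 m)²) = 4.172×10^-19 J.
Then E_3 = 3²·E_1 = 9·4.172×10^-19 J = 3.755×10^-18 J.
Converting, E_3 = 3.755×10^-18 J / (1.602×10^-19 J/eV) = 23.4 eV.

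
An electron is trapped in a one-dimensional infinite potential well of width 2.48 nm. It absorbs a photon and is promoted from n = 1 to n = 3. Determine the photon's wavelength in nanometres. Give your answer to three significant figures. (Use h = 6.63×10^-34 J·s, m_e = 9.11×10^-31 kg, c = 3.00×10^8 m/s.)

E_1 = h²/(8m_eL²) = 9.807×10^-21 J, so ΔE = (3² − 1²)E_1 = 7.846×10^-20 J.
λ = hc/ΔE = (6.63×10^-34·3.00×10^8)/7.846×10^-20 = 2.54×10^-6 m = 2.54×10^3 nm.

λ = 2.54×10^3 nm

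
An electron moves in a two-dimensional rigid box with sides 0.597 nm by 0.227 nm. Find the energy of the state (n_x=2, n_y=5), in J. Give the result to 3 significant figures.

For a 2D rectangular well E = (h²/8m_e)·Σ n_i²/L_i² = (6.626×10^-34)²/(8·9.109×10^-31) · [2²/(0.597 nm)² + 5²/(0.227 nm)²].
Evaluating gives E = 2.99×10^-17 J.

E = 2.99×10^-17 J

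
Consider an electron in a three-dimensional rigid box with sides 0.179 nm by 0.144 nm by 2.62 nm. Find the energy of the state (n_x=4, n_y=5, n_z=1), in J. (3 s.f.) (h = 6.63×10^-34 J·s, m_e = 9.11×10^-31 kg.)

E = 1.03×10^-16 J

For a 3D rectangular well E = (h²/8m_e)·Σ n_i²/L_i² = (6.63×10^-34)²/(8·9.11×10^-31) · [4²/(0.179 nm)² + 5²/(0.144 nm)² + 1²/(2.62 nm)²].
Evaluating gives E = 1.03×10^-16 J.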